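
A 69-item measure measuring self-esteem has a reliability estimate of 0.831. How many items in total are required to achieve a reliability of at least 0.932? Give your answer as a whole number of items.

Spearman-Brown solved for the length factor n:
n = r_target (1 − r_old) / [ r_old (1 − r_target) ]
n = 0.932(1 − 0.831) / [0.831(1 − 0.932)]
n = 0.157508 / 0.056508 ≈ 2.7874
2.7874 × 69 = 192.33 → 193 items

193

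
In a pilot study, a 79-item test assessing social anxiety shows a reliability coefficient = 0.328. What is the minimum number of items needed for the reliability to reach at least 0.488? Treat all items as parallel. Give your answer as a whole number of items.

155

Rearranging the Spearman-Brown formula for n,
n = r_target (1 − r_old) / [ r_old (1 − r_target) ]
n = 0.488(1 − 0.328) / [0.328(1 − 0.488)]
n = 0.327936 / 0.167936 ≈ 1.9527
So the test needs 1.9527 × 79 ≈ 154.26 items; rounding up, 155.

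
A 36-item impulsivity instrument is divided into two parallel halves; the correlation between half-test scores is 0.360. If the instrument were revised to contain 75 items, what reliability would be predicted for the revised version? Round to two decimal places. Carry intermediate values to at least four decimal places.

0.70

First correct the split-half correlation to full-test reliability: r_full = 2 × 0.360 / (1 + 0.360) ≈ 0.5294
Length factor from 36 to 75 items: n = 75/36 = 2.0833
r_new = n·r_full / (1 + (n − 1)·r_full) = 1.1029 / 1.5735 ≈ 0.7009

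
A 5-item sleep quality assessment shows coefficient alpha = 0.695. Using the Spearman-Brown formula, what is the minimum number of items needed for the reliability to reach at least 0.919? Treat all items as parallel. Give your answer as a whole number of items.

25

Spearman-Brown solved for the length factor n:
n = r_target (1 − r_old) / [ r_old (1 − r_target) ]
n = 0.919 × (1 − 0.695) / [ 0.695 × (1 − 0.919) ]
  = 0.280295 / 0.056295 = 4.9790
So the test needs 4.9790 × 5 ≈ 24.89 items; rounding up, 25.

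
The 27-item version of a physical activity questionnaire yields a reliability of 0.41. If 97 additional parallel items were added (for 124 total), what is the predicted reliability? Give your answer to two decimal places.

n = 124/27 = 4.5926
Apply the Spearman-Brown prophecy formula, r' = nr / [1 + (n − 1)r]:
r_new = (4.5926 × 0.41) / (1 + (4.5926 − 1) × 0.41)
r_new = 1.8830 / 2.4730 ≈ 0.7614

0.76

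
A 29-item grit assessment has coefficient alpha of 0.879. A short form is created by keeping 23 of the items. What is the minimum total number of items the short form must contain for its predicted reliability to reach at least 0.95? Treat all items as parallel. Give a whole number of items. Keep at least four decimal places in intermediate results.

Short-form reliability: n = 23/29 = 0.7931; r_23 = n·r/(1+(n−1)r) ≈ 0.8521
Length factor from the short form to reach 0.95: n' = 0.95(1 − 0.8521) / [0.8521(1 − 0.95)] ≈ 3.2979
Total items = 3.2979 × 23 = 75.85, rounded up to 76.

76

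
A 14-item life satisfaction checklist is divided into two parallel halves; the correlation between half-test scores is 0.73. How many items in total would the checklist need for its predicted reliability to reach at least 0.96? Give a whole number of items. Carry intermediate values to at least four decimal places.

63

r_full = 2(0.73)/(1 + 0.73) = 0.8439
n = r_tgt(1 − r_full) / [r_full(1 − r_tgt)] = 0.96 × 0.1561 / (0.8439 × 0.04) ≈ 4.4394
Required items = 4.4394 × 14 = 62.15, so 63 items.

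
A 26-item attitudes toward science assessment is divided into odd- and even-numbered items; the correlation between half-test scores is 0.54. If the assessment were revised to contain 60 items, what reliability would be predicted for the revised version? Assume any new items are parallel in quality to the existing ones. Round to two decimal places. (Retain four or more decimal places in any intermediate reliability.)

0.84

Full-test reliability from the split-half r: r_full = 2(0.54)/(1 + 0.54) = 0.7013
Then adjust to 60 items: n = 60/26 = 2.3077
r_new = n·r_full / (1 + (n − 1)·r_full) = 1.6184 / 1.9171 ≈ 0.8442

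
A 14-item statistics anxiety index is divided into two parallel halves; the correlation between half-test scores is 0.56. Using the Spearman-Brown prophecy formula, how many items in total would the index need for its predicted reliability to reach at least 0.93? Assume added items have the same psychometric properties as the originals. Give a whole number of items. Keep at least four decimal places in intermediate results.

74

Corrected full-test reliability: r_full = 2 × 0.56 / (1 + 0.56) ≈ 0.7179
Solve Spearman-Brown for n: n = 0.93(1 − 0.7179) / [0.7179(1 − 0.93)] = 5.2206
Required items = 5.2206 × 14 = 73.09, so 74 items.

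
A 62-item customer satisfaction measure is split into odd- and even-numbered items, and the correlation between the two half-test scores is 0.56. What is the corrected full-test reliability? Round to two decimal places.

0.72

The full test is twice the length of either half (n = 2).
r_full = 2r_hh / (1 + r_hh) = 2 × 0.56 / (1 + 0.56)
r_full = 1.1200 / 1.5600 ≈ 0.7179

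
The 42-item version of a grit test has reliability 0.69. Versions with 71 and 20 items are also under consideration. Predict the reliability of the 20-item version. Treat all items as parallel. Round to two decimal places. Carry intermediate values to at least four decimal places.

0.51

The 71-item form is not needed; work directly from the 42-item form with n = 20/42 = 0.4762.
r_{20} = n·r / (1 + (n − 1)·r) = 0.3286 / 0.6386 ≈ 0.5146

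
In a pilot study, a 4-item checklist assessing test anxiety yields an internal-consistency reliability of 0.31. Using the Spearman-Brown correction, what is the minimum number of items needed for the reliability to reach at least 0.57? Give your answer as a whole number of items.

12

Spearman-Brown solved for the length factor n:
n = r_target (1 − r_old) / [ r_old (1 − r_target) ]
n = 0.57(1 − 0.31) / [0.31(1 − 0.57)]
n = 0.3933 / 0.1333 ≈ 2.9505
So the test needs 2.9505 × 4 ≈ 11.80 items; rounding up, 12.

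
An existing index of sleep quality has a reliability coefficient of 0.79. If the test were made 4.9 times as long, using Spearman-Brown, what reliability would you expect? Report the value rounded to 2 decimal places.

r_new = (4.9 × 0.79) / (1 + (4.9 − 1) × 0.79)
     = 3.8710 / 4.0810 = 0.9485

0.95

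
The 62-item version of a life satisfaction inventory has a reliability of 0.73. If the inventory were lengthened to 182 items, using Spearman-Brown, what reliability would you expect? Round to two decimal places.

0.89

n = 182/62 = 2.9355
By Spearman-Brown, r_new = n r / (1 + (n − 1) r).
r_new = (2.9355 × 0.73) / (1 + (2.9355 − 1) × 0.73)
r_new = 2.1429 / 2.4129 ≈ 0.8881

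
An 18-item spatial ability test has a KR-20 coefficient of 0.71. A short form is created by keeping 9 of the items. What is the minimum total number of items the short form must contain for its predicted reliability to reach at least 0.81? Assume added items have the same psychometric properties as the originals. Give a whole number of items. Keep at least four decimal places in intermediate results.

Short-form reliability: n = 9/18 = 0.5000; r_9 = n·r/(1+(n−1)r) ≈ 0.5504
Then solve for n' with r_old = 0.5504, r_target = 0.81: n' = 0.81(1 − 0.5504)/[0.5504(1 − 0.81)] = 3.4824
Total items = 3.4824 × 9 = 31.34, rounded up to 32.

32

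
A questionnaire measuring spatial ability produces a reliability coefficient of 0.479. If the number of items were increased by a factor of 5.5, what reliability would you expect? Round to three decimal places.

Spearman-Brown: r_new = n·r / (1 + (n − 1)·r)
r_new = (5.5 × 0.479) / (1 + (5.5 − 1) × 0.479)
     = 2.6345 / 3.1555 = 0.8349

0.835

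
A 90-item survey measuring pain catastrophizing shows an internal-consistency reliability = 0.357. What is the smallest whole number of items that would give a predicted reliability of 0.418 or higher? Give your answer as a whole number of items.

n = 0.418 × (1 − 0.357) / [ 0.357 × (1 − 0.418) ]
n = 0.268774 / 0.207774 ≈ 1.2936
So the test needs 1.2936 × 90 ≈ 116.42 items; rounding up, 117.

117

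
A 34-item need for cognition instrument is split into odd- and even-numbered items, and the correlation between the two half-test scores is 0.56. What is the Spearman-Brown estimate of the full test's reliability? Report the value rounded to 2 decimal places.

0.72

Each half is half the length of the full test, so the full test is n = 2 times a half.
r_full = 2r_hh / (1 + r_hh) = 2 × 0.56 / (1 + 0.56)
r_full = 1.1200 / 1.5600 ≈ 0.7179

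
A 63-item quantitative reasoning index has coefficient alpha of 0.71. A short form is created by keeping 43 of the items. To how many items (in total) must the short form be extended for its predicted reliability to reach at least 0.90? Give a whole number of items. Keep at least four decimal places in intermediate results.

Short-form reliability: n = 43/63 = 0.6825; r_43 = n·r/(1+(n−1)r) ≈ 0.6256
Length factor from the short form to reach 0.90: n' = 0.90(1 − 0.6256) / [0.6256(1 − 0.90)] ≈ 5.3862
Items = 5.3862 × 43 ≈ 231.61 → 232

232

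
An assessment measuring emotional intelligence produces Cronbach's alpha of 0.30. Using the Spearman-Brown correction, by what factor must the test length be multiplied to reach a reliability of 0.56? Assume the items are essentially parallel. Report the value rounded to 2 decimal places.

Rearranging the Spearman-Brown formula for n,
n = r_target (1 − r_old) / [ r_old (1 − r_target) ]
n = 0.56 × (1 − 0.30) / [ 0.30 × (1 − 0.56) ]
  = 0.3920 / 0.1320 = 2.9697

2.97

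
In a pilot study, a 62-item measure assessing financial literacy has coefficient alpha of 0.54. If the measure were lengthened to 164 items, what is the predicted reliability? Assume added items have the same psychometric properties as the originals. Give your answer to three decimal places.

Length ratio n = 164/62 = 2.6452
By Spearman-Brown, r_new = n r / (1 + (n − 1) r).
r_new = (2.6452 × 0.54) / (1 + (2.6452 − 1) × 0.54)
r_new = 1.4284 / 1.8884 ≈ 0.7564

0.756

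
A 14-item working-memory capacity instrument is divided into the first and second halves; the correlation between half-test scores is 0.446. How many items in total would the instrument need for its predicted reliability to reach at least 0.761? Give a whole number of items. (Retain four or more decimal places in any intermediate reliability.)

28

Corrected full-test reliability: r_full = 2 × 0.446 / (1 + 0.446) ≈ 0.6169
Solve Spearman-Brown for n: n = 0.761(1 − 0.6169) / [0.6169(1 − 0.761)] = 1.9774
Required items = 1.9774 × 14 = 27.68, so 28 items.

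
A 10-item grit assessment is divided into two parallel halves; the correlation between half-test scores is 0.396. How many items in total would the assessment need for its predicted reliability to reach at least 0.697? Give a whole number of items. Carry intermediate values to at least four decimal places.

18

Corrected full-test reliability: r_full = 2 × 0.396 / (1 + 0.396) ≈ 0.5673
n = r_tgt(1 − r_full) / [r_full(1 − r_tgt)] = 0.697 × 0.4327 / (0.5673 × 0.303) ≈ 1.7545
Required items = 1.7545 × 10 = 17.54, so 18 items.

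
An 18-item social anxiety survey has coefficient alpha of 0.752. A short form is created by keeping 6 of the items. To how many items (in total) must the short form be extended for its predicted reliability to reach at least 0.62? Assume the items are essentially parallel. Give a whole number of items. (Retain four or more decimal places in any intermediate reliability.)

Short-form reliability: n = 6/18 = 0.3333; r_6 = n·r/(1+(n−1)r) ≈ 0.5026
Then solve for n' with r_old = 0.5026, r_target = 0.62: n' = 0.62(1 − 0.5026)/[0.5026(1 − 0.62)] = 1.6147
Total items = 1.6147 × 6 = 9.69, rounded up to 10.

10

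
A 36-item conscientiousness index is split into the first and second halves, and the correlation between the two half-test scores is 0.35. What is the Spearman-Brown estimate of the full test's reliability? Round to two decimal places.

0.52

The full test is twice the length of either half (n = 2).
r_full = 2(0.35) / (1 + 0.35)
       = 0.7000 / 1.3500 = 0.5185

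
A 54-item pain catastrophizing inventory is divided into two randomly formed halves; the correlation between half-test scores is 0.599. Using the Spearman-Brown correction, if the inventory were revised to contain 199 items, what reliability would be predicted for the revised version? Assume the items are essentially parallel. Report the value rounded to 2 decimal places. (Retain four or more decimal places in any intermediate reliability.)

0.92

Spearman-Brown correction (n = 2): r_full = 2·0.599/(1 + 0.599) = 0.7492
Then adjust to 199 items: n = 199/54 = 3.6852
r_new = n·r_full / (1 + (n − 1)·r_full) = 2.7610 / 3.0118 ≈ 0.9167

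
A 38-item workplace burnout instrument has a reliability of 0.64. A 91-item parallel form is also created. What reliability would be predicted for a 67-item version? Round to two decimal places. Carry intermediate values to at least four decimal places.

The 91-item form is not needed; work directly from the 38-item form with n = 67/38 = 1.7632.
r_{67} = n·r / (1 + (n − 1)·r) = 1.1284 / 1.4884 ≈ 0.7581

0.76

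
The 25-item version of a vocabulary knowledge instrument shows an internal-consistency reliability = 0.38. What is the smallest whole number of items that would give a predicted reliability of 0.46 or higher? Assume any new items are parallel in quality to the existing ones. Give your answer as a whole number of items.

35

Spearman-Brown solved for the length factor n:
n = r_target (1 − r_old) / [ r_old (1 − r_target) ]
n = [0.46 × 0.62] / [0.38 × 0.54]
  = 0.2852 / 0.2052 = 1.3899
Items needed = n × 25 = 1.3899 × 25 ≈ 34.75 → round up to 35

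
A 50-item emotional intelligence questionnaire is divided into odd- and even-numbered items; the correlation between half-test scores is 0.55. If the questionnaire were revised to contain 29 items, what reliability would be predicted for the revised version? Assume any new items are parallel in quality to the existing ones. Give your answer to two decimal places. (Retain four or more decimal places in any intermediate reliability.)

0.59

Spearman-Brown correction (n = 2): r_full = 2·0.55/(1 + 0.55) = 0.7097
Then adjust to 29 items: n = 29/50 = 0.5800
r_new = n·r_full / (1 + (n − 1)·r_full) = 0.4116 / 0.7019 ≈ 0.5864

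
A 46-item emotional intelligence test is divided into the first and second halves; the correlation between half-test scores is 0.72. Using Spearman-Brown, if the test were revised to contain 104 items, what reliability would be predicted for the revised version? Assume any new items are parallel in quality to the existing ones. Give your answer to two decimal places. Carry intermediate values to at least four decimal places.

0.92

Full-test reliability from the split-half r: r_full = 2(0.72)/(1 + 0.72) = 0.8372
Length factor from 46 to 104 items: n = 104/46 = 2.2609
r_new = n·r_full / (1 + (n − 1)·r_full) = 1.8928 / 2.0556 ≈ 0.9208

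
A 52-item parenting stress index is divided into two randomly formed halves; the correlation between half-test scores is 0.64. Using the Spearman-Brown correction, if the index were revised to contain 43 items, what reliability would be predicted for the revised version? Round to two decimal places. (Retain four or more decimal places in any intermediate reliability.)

0.75

Spearman-Brown correction (n = 2): r_full = 2·0.64/(1 + 0.64) = 0.7805
Length factor from 52 to 43 items: n = 43/52 = 0.8269
r_new = n·r_full / (1 + (n − 1)·r_full) = 0.6454 / 0.8649 ≈ 0.7462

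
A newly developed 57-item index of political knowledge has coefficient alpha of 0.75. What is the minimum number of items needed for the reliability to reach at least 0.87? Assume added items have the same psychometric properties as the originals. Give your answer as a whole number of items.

128

n = 0.87 × (1 − 0.75) / [ 0.75 × (1 − 0.87) ]
  = 0.2175 / 0.0975 = 2.2308
2.2308 × 57 = 127.16 → 128 items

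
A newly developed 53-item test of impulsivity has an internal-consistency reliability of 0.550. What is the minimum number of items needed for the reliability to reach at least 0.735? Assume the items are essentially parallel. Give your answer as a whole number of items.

121

n = 0.735 × (1 − 0.550) / [ 0.550 × (1 − 0.735) ]
  = 0.330750 / 0.145750 = 2.2693
So the test needs 2.2693 × 53 ≈ 120.27 items; rounding up, 121.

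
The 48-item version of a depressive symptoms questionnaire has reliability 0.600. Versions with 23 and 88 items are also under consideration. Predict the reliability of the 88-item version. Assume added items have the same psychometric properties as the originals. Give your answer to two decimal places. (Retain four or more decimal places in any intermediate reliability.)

The 23-item form is not needed; work directly from the 48-item form with n = 88/48 = 1.8333.
r_{88} = n·r / (1 + (n − 1)·r) = 1.1000 / 1.5000 ≈ 0.7333

0.73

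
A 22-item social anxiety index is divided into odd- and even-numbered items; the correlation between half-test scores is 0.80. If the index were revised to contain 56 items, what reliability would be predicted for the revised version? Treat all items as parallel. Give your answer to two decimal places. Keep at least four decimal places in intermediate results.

First correct the split-half correlation to full-test reliability: r_full = 2 × 0.80 / (1 + 0.80) ≈ 0.8889
Then adjust to 56 items: n = 56/22 = 2.5455
r_new = n·r_full / (1 + (n − 1)·r_full) = 2.2627 / 2.3738 ≈ 0.9532

0.95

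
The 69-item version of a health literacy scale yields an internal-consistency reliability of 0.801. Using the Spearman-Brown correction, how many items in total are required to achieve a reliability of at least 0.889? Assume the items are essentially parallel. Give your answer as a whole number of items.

n = 0.889(1 − 0.801) / [0.801(1 − 0.889)]
  = 0.176911 / 0.088911 = 1.9898
So the test needs 1.9898 × 69 ≈ 137.30 items; rounding up, 138.

138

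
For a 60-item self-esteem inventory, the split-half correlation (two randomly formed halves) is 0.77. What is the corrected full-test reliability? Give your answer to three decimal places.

Apply the Spearman-Brown correction with n = 2:
r_full = 2(0.77) / (1 + 0.77)
r_full = 1.5400 / 1.7700 ≈ 0.8701

0.870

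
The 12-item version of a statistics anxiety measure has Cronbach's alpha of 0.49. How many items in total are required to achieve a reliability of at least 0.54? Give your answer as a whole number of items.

15

n = 0.54 × (1 − 0.49) / [ 0.49 × (1 − 0.54) ]
n = 0.2754 / 0.2254 ≈ 1.2218
Items needed = n × 12 = 1.2218 × 12 ≈ 14.66 → round up to 15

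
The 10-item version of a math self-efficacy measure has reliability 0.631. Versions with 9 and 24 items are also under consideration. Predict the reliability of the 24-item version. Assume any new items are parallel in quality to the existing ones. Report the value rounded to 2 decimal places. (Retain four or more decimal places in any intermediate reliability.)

Only the ratio of lengths matters: n = 24/10 = 2.4000
r_{24} = n·r / (1 + (n − 1)·r) = 1.5144 / 1.8834 ≈ 0.8041

0.80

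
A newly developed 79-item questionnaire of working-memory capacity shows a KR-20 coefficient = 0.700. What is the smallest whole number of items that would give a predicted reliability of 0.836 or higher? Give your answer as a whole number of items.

Invert Spearman-Brown to solve for n:
n = r*(1 − r) / [ r (1 − r*) ]
n = 0.836 × (1 − 0.700) / [ 0.700 × (1 − 0.836) ]
n = 0.250800 / 0.114800 ≈ 2.1847
So the test needs 2.1847 × 79 ≈ 172.59 items; rounding up, 173.

173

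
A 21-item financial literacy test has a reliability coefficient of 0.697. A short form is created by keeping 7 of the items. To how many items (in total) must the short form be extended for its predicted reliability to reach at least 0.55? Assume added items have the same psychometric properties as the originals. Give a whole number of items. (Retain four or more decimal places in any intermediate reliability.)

12

Short-form reliability: n = 7/21 = 0.3333; r_7 = n·r/(1+(n−1)r) ≈ 0.4340
Then solve for n' with r_old = 0.4340, r_target = 0.55: n' = 0.55(1 − 0.4340)/[0.4340(1 − 0.55)] = 1.5940
Total items = 1.5940 × 7 = 11.16, rounded up to 12.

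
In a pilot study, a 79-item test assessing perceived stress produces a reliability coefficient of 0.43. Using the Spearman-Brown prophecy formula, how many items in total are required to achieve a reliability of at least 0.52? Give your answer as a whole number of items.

114

Invert Spearman-Brown to solve for n:
n = r_target (1 − r_old) / [ r_old (1 − r_target) ]
n = [0.52 × 0.57] / [0.43 × 0.48]
n = 0.2964 / 0.2064 ≈ 1.4360
Items needed = n × 79 = 1.4360 × 79 ≈ 113.44 → round up to 114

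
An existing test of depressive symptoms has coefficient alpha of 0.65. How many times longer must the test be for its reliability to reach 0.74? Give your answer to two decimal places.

1.53

Invert Spearman-Brown to solve for n:
n = r*(1 − r) / [ r (1 − r*) ]
n = 0.74(1 − 0.65) / [0.65(1 − 0.74)]
  = 0.2590 / 0.1690 = 1.5325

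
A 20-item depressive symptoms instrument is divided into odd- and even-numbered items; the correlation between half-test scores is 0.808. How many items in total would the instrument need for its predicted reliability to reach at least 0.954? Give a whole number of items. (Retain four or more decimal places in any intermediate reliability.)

50

r_full = 2(0.808)/(1 + 0.808) = 0.8938
Solve Spearman-Brown for n: n = 0.954(1 − 0.8938) / [0.8938(1 − 0.954)] = 2.4642
Items = 2.4642 × 20 ≈ 49.28 → 50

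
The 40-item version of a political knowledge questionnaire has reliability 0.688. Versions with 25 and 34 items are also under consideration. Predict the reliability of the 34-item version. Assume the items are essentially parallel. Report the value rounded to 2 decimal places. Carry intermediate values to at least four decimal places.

0.65

The 25-item form is not needed; work directly from the 40-item form with n = 34/40 = 0.8500.
r_{34} = n·r / (1 + (n − 1)·r) = 0.5848 / 0.8968 ≈ 0.6521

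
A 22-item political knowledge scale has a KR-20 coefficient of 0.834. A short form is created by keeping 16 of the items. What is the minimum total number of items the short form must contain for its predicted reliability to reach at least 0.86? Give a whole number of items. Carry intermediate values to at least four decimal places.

First, r for the 16-item form: n = 16/22 = 0.7273, so r_16 = 0.7273·0.834/(1 + (0.7273 − 1)·0.834) = 0.7851
Length factor from the short form to reach 0.86: n' = 0.86(1 − 0.7851) / [0.7851(1 − 0.86)] ≈ 1.6814
Total items = 1.6814 × 16 = 26.90, rounded up to 27.

27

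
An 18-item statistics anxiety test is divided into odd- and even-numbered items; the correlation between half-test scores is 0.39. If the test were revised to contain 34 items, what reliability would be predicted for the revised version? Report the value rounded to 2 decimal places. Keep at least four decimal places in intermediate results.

Full-test reliability from the split-half r: r_full = 2(0.39)/(1 + 0.39) = 0.5612
Then adjust to 34 items: n = 34/18 = 1.8889
r_new = n·r_full / (1 + (n − 1)·r_full) = 1.0601 / 1.4989 ≈ 0.7073

0.71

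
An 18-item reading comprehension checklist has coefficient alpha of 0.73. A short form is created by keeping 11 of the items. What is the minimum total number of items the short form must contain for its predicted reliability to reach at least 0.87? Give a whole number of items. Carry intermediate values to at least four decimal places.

45

First, r for the 11-item form: n = 11/18 = 0.6111, so r_11 = 0.6111·0.73/(1 + (0.6111 − 1)·0.73) = 0.6230
Then solve for n' with r_old = 0.6230, r_target = 0.87: n' = 0.87(1 − 0.6230)/[0.6230(1 − 0.87)] = 4.0498
Items = 4.0498 × 11 ≈ 44.55 → 45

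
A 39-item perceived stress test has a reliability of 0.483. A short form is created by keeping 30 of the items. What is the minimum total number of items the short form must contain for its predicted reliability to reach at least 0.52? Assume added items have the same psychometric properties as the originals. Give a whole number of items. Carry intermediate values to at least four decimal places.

46

First, r for the 30-item form: n = 30/39 = 0.7692, so r_30 = 0.7692·0.483/(1 + (0.7692 − 1)·0.483) = 0.4181
Then solve for n' with r_old = 0.4181, r_target = 0.52: n' = 0.52(1 − 0.4181)/[0.4181(1 − 0.52)] = 1.5078
Items = 1.5078 × 30 ≈ 45.23 → 46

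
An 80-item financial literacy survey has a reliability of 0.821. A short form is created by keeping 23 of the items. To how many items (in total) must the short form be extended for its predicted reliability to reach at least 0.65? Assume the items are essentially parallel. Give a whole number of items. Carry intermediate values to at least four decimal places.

Short-form reliability: n = 23/80 = 0.2875; r_23 = n·r/(1+(n−1)r) ≈ 0.5687
Then solve for n' with r_old = 0.5687, r_target = 0.65: n' = 0.65(1 − 0.5687)/[0.5687(1 − 0.65)] = 1.4085
Total items = 1.4085 × 23 = 32.40, rounded up to 33.

33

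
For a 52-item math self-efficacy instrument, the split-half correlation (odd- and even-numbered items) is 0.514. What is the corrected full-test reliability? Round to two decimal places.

0.68

The full test is twice the length of either half (n = 2).
r_full = 2(0.514) / (1 + 0.514)
       = 1.0280 / 1.5140 = 0.6790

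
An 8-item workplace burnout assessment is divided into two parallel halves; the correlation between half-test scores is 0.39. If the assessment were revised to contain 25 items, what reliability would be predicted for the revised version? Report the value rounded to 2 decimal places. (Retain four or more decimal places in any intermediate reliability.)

0.80

First correct the split-half correlation to full-test reliability: r_full = 2 × 0.39 / (1 + 0.39) ≈ 0.5612
Then adjust to 25 items: n = 25/8 = 3.1250
r_new = n·r_full / (1 + (n − 1)·r_full) = 1.7538 / 2.1925 ≈ 0.7999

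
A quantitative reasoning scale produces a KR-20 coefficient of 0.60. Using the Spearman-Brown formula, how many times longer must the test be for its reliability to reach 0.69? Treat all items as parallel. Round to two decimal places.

1.48

n = [0.69 × 0.40] / [0.60 × 0.31]
  = 0.2760 / 0.1860 = 1.4839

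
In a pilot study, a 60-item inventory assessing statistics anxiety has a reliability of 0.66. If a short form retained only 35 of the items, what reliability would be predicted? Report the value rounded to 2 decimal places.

0.53

Length ratio n = 35/60 = 0.5833
By Spearman-Brown, r_new = n r / (1 + (n − 1) r).
r_new = (0.5833 × 0.66) / (1 + (0.5833 − 1) × 0.66)
r_new = 0.3850 / 0.7250 ≈ 0.5310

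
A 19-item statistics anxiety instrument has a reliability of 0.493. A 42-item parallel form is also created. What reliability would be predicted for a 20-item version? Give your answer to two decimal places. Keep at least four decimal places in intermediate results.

The 42-item form is not needed; work directly from the 19-item form with n = 20/19 = 1.0526.
r_{20} = n·r / (1 + (n − 1)·r) = 0.5189 / 1.0259 ≈ 0.5058

0.51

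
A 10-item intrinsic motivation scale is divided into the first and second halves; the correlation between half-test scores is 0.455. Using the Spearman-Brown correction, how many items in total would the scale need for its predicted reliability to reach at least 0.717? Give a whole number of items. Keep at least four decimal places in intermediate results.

16

Corrected full-test reliability: r_full = 2 × 0.455 / (1 + 0.455) ≈ 0.6254
n = r_tgt(1 − r_full) / [r_full(1 − r_tgt)] = 0.717 × 0.3746 / (0.6254 × 0.283) ≈ 1.5175
Required items = 1.5175 × 10 = 15.18, so 16 items.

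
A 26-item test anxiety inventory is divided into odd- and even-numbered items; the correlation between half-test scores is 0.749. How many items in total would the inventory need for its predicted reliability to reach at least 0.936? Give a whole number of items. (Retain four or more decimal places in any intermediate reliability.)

64

r_full = 2(0.749)/(1 + 0.749) = 0.8565
Solve Spearman-Brown for n: n = 0.936(1 − 0.8565) / [0.8565(1 − 0.936)] = 2.4503
Required items = 2.4503 × 26 = 63.71, so 64 items.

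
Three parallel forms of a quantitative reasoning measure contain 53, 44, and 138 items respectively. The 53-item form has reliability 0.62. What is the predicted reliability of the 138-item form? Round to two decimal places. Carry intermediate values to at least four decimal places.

0.81

Only the ratio of lengths matters: n = 138/53 = 2.6038
r_{138} = n·r / (1 + (n − 1)·r) = 1.6144 / 1.9944 ≈ 0.8095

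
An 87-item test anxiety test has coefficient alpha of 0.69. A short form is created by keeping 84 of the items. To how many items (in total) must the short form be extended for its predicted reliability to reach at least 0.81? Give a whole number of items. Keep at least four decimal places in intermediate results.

Short-form reliability: n = 84/87 = 0.9655; r_84 = n·r/(1+(n−1)r) ≈ 0.6824
Then solve for n' with r_old = 0.6824, r_target = 0.81: n' = 0.81(1 − 0.6824)/[0.6824(1 − 0.81)] = 1.9841
Total items = 1.9841 × 84 = 166.66, rounded up to 167.

167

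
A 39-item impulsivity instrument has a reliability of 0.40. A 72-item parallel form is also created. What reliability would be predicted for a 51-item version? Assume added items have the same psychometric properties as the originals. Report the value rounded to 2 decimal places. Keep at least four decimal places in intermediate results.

The 72-item form is not needed; work directly from the 39-item form with n = 51/39 = 1.3077.
r_{51} = n·r / (1 + (n − 1)·r) = 0.5231 / 1.1231 ≈ 0.4658

0.47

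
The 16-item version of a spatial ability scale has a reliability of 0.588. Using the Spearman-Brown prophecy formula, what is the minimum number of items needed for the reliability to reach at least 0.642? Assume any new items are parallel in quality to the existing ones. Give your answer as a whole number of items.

Rearranging the Spearman-Brown formula for n,
n = r*(1 − r) / [ r (1 − r*) ]
n = 0.642 × (1 − 0.588) / [ 0.588 × (1 − 0.642) ]
  = 0.264504 / 0.210504 = 1.2565
Items needed = n × 16 = 1.2565 × 16 ≈ 20.10 → round up to 21

21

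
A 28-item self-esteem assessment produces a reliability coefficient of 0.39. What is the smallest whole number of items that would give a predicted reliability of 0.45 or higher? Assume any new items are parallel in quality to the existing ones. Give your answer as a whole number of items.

36

n = 0.45 × (1 − 0.39) / [ 0.39 × (1 − 0.45) ]
  = 0.2745 / 0.2145 = 1.2797
So the test needs 1.2797 × 28 ≈ 35.83 items; rounding up, 36.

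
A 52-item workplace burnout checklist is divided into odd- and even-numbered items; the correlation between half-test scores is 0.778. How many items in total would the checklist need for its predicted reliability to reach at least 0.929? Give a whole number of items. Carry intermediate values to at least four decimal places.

Corrected full-test reliability: r_full = 2 × 0.778 / (1 + 0.778) ≈ 0.8751
Solve Spearman-Brown for n: n = 0.929(1 − 0.8751) / [0.8751(1 − 0.929)] = 1.8675
Required items = 1.8675 × 52 = 97.11, so 98 items.

98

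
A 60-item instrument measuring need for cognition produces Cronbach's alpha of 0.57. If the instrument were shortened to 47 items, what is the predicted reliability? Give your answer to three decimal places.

The new length is 47/60 = 0.7833 times the old.
r_new = (0.7833 × 0.57) / (1 + (0.7833 − 1) × 0.57)
     = 0.4465 / 0.8765 = 0.5094

0.509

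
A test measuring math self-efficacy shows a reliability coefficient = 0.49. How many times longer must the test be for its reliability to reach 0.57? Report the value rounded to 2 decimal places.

1.38

Rearranging the Spearman-Brown formula for n,
n = r_target (1 − r_old) / [ r_old (1 − r_target) ]
n = 0.57(1 − 0.49) / [0.49(1 − 0.57)]
  = 0.2907 / 0.2107 = 1.3797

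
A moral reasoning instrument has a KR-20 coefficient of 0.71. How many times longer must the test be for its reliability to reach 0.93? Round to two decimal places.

5.43

Rearranging the Spearman-Brown formula for n,
n = r*(1 − r) / [ r (1 − r*) ]
n = [0.93 × 0.29] / [0.71 × 0.07]
  = 0.2697 / 0.0497 = 5.4266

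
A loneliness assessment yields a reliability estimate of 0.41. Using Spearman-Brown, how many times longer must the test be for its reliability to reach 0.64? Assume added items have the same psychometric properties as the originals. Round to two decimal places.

2.56

Spearman-Brown solved for the length factor n:
n = r_target (1 − r_old) / [ r_old (1 − r_target) ]
n = [0.64 × 0.59] / [0.41 × 0.36]
  = 0.3776 / 0.1476 = 2.5583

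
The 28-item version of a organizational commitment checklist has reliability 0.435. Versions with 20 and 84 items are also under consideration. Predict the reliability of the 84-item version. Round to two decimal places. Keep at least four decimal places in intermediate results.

Only the ratio of lengths matters: n = 84/28 = 3.0000
r_{84} = n·r / (1 + (n − 1)·r) = 1.3050 / 1.8700 ≈ 0.6979

0.70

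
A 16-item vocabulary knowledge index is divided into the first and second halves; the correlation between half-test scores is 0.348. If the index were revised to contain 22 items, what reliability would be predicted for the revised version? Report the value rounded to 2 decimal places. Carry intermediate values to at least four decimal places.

First correct the split-half correlation to full-test reliability: r_full = 2 × 0.348 / (1 + 0.348) ≈ 0.5163
Length factor from 16 to 22 items: n = 22/16 = 1.3750
r_new = n·r_full / (1 + (n − 1)·r_full) = 0.7099 / 1.1936 ≈ 0.5948

0.59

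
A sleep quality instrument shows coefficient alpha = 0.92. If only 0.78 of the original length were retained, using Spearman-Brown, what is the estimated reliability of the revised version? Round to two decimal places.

By Spearman-Brown, r_new = n r / (1 + (n − 1) r).
r_new = 0.78·0.92 / [1 + (0.78 − 1)·0.92]
r_new = 0.7176 / 0.7976 ≈ 0.8997

0.90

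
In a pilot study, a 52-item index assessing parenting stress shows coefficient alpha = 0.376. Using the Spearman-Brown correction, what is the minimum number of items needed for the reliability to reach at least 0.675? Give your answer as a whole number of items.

180

Rearranging the Spearman-Brown formula for n,
n = r*(1 − r) / [ r (1 − r*) ]
n = 0.675(1 − 0.376) / [0.376(1 − 0.675)]
n = 0.421200 / 0.122200 ≈ 3.4468
3.4468 × 52 = 179.23 → 180 items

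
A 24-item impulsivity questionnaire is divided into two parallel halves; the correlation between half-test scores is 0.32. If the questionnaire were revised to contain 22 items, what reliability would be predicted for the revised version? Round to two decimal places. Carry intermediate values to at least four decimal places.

0.46

First correct the split-half correlation to full-test reliability: r_full = 2 × 0.32 / (1 + 0.32) ≈ 0.4848
Then adjust to 22 items: n = 22/24 = 0.9167
r_new = n·r_full / (1 + (n − 1)·r_full) = 0.4444 / 0.9596 ≈ 0.4631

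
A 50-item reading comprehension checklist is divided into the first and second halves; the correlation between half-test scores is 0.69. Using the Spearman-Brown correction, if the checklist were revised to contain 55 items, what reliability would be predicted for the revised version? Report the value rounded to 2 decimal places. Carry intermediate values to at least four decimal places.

Spearman-Brown correction (n = 2): r_full = 2·0.69/(1 + 0.69) = 0.8166
Length factor from 50 to 55 items: n = 55/50 = 1.1000
r_new = n·r_full / (1 + (n − 1)·r_full) = 0.8983 / 1.0817 ≈ 0.8305

0.83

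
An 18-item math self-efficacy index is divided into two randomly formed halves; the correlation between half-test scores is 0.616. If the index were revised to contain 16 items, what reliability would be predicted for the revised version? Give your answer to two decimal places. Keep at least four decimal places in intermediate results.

0.74

Spearman-Brown correction (n = 2): r_full = 2·0.616/(1 + 0.616) = 0.7624
Then adjust to 16 items: n = 16/18 = 0.8889
r_new = n·r_full / (1 + (n − 1)·r_full) = 0.6777 / 0.9153 ≈ 0.7404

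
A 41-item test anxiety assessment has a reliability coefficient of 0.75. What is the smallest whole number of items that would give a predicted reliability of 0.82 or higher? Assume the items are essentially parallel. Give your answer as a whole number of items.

Spearman-Brown solved for the length factor n:
n = r_target (1 − r_old) / [ r_old (1 − r_target) ]
n = [0.82 × 0.25] / [0.75 × 0.18]
n = 0.2050 / 0.1350 ≈ 1.5185
So the test needs 1.5185 × 41 ≈ 62.26 items; rounding up, 63.

63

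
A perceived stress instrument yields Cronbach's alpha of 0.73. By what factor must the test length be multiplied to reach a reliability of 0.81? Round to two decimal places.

1.58

n = [0.81 × 0.27] / [0.73 × 0.19]
n = 0.2187 / 0.1387 ≈ 1.5768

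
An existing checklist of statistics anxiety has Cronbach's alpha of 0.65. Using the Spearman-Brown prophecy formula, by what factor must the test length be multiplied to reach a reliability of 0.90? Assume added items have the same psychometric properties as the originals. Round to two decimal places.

Rearranging the Spearman-Brown formula for n,
n = r_target (1 − r_old) / [ r_old (1 − r_target) ]
n = [0.90 × 0.35] / [0.65 × 0.10]
  = 0.3150 / 0.0650 = 4.8462

4.85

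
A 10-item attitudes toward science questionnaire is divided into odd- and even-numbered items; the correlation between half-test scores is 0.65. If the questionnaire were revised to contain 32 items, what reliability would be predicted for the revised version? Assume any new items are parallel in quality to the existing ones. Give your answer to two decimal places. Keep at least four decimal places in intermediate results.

Spearman-Brown correction (n = 2): r_full = 2·0.65/(1 + 0.65) = 0.7879
Then adjust to 32 items: n = 32/10 = 3.2000
r_new = n·r_full / (1 + (n − 1)·r_full) = 2.5213 / 2.7334 ≈ 0.9224

0.92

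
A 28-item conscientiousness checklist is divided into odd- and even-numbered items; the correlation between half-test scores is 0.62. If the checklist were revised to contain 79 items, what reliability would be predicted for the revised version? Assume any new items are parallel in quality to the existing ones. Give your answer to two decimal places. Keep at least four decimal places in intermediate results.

Full-test reliability from the split-half r: r_full = 2(0.62)/(1 + 0.62) = 0.7654
Length factor from 28 to 79 items: n = 79/28 = 2.8214
r_new = n·r_full / (1 + (n − 1)·r_full) = 2.1595 / 2.3941 ≈ 0.9020

0.90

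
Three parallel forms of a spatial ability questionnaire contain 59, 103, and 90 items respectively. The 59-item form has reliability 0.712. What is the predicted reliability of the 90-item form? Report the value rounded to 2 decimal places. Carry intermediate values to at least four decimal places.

Only the ratio of lengths matters: n = 90/59 = 1.5254
r_{90} = n·r / (1 + (n − 1)·r) = 1.0861 / 1.3741 ≈ 0.7904

0.79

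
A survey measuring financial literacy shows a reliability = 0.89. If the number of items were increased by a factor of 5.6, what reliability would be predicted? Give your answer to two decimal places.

r_new = 5.6·0.89 / [1 + (5.6 − 1)·0.89]
     = 4.9840 / 5.0940 = 0.9784

0.98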